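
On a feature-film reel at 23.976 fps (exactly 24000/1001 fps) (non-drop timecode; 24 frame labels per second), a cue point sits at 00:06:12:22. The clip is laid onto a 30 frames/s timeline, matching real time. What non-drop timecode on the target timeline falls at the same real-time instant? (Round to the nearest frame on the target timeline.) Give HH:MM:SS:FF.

Source frame index: (0×3600 + 6×60 + 12) × 24 + 22 = 8950.
Real time: 8950 / (24000/1001) = 179179/480 s.
Target frame: (179179/480) × (30) = 179179/16 ≈ 11198.688 → 11199.
At 30 labels/s: frame 11199 → 00:06:13:09.

00:06:13:09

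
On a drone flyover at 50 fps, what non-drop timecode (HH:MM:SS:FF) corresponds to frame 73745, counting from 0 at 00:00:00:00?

00:24:34:45

73745 ÷ 50 = 1474 full seconds, remainder 45 frames.
1474 s = 0 h 24 min 34 s.
Timecode: 00:24:34:45.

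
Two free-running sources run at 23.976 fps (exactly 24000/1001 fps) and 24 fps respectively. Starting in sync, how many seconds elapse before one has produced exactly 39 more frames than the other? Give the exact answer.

1626.625 seconds

The gap grows by |24 − 24000/1001| = 24/1001 frames per second.
Time for a 39-frame gap: 39 ÷ (24/1001) = 1626.625 s.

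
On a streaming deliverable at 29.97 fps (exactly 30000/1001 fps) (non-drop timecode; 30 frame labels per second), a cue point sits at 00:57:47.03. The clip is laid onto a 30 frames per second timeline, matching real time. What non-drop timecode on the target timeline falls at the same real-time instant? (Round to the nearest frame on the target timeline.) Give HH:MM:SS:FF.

Source frame index: (0×3600 + 57×60 + 47) × 30 + 3 = 104013.
Real time: 104013 / (30000/1001) = 34705671/10000 s.
Target frame: (34705671/10000) × (30) = 104117013/1000 ≈ 104117.013 → 104117.
At 30 labels/s: frame 104117 → 00:57:50:17.

00:57:50:17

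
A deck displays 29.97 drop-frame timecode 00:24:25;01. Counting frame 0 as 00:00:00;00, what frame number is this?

As if non-drop at 30 labels/s: (0 × 3600 + 24 × 60 + 25) × 30 + 1 = 43951.
Minute boundaries passed: 24; those not divisible by 10: 24 − 2 = 22; dropped labels = 2 × 22 = 44.
Actual frame index = 43951 − 44 = 43907.

43907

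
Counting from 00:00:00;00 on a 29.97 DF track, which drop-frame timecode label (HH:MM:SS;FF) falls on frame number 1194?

00:00:39;24

Ten DF minutes hold 17982 frames, so frame 1194 lies in block 0 (frames 0–17981) with 1194 frames into that block.
The block's first minute is 1800 frames and the rest 1798 each; 1194 frames reaches minute 0, so 0 × 18 + 0 × 2 = 0 labels have been skipped so far.
Adding those back, label number 1194 + 0 = 1194 at 30 labels/s is 39 s + 24 f = 0 h 0 min 39 s frame 24, i.e. 00:00:39;24.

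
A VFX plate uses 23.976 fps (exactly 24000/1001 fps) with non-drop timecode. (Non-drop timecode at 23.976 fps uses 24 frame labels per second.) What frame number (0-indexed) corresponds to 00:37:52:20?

Total seconds to the label: (0 × 3600 + 37 × 60 + 52) = 2272.
Frame index = 2272 × 24 + 20 = 54548.

54548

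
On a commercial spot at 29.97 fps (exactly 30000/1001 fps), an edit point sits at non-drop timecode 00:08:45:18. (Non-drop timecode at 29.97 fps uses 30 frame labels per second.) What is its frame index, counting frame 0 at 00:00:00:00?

frame 15768

Total seconds to the label: (0 × 3600 + 8 × 60 + 45) = 525.
Frame index = 525 × 30 + 18 = 15768.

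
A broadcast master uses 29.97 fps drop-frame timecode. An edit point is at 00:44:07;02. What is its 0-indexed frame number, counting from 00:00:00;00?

Complete 10-minute blocks: 4, each 17982 frames → 71928.
Remaining 4 whole minutes in the current block: 1800 + 3 × 1798 = 7194 frames.
Within the current minute: 7 × 30 + 2 − 2 = 210 (labels ;00/;01 skipped at this minute). Total = 71928 + 7194 + 210 = 79332.

79332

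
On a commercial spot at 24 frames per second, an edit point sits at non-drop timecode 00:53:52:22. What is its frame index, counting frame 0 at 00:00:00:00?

frame 77590

Total seconds to the label: (0 × 3600 + 53 × 60 + 52) = 3232.
Frame index = 3232 × 24 + 22 = 77590.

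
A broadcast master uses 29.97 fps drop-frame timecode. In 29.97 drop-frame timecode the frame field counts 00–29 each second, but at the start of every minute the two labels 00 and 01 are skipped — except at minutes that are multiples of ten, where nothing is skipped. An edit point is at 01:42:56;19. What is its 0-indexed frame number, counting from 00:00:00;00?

185115

Complete 10-minute blocks: 10, each 17982 frames → 179820.
Remaining 2 whole minutes in the current block: 1800 + 1 × 1798 = 3598 frames.
Within the current minute: 56 × 30 + 19 − 2 = 1697 (labels ;00/;01 skipped at this minute). Total = 179820 + 3598 + 1697 = 185115.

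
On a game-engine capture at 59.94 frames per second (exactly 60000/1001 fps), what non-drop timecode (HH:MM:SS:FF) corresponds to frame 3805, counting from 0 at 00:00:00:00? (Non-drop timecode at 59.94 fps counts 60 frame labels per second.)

00:01:03:25

3805 ÷ 60 = 63 full seconds, remainder 25 frames.
63 s = 0 h 1 min 3 s.
Timecode: 00:01:03:25.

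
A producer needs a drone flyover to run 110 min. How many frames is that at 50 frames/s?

110 min = 6600 s.
Frames = 6600 × 50 = 330000.

330000 frames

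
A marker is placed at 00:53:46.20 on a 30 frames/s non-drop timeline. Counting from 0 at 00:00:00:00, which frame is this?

Total seconds to the label: (0 × 3600 + 53 × 60 + 46) = 3226.
Frame index = 3226 × 30 + 20 = 96800.

96800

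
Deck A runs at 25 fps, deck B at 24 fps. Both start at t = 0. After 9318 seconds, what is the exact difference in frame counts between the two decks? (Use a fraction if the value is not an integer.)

A emits 25 × 9318 = 232950 frames; B emits 24 × 9318 = 223632.
Difference = 9318 frames; B is behind A.

9318 frames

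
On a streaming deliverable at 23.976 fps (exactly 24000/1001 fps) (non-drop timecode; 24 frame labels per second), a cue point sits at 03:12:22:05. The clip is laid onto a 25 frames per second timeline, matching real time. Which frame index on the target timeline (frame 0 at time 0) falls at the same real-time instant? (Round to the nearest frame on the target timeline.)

frame 288844

Source frame index: (3×3600 + 12×60 + 22) × 24 + 5 = 277013.
Real time: 277013 / (24000/1001) = 277290013/24000 s.
Target frame: (277290013/24000) × (25) = 277290013/960 ≈ 288843.764 → 288844.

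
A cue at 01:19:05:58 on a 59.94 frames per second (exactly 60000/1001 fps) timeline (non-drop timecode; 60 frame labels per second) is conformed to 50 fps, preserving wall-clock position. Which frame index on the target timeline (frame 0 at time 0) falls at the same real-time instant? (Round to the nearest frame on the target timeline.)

Source frame index: (1×3600 + 19×60 + 5) × 60 + 58 = 284758.
Real time: 284758 / (60000/1001) = 142521379/30000 s.
Target frame: (142521379/30000) × (50) = 142521379/600 ≈ 237535.632 → 237536.

frame 237536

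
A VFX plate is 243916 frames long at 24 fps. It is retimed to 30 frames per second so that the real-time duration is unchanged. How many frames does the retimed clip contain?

Target frames = source frames × (target rate / source rate) = 243916 × (30)/(24) = 243916 × 5/4 = 304895.

304895 frames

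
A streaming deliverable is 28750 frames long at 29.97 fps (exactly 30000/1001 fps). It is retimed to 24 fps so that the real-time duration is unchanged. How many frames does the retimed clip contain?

23023 frames

Target frames = source frames × (target rate / source rate) = 28750 × (24)/(30000/1001) = 28750 × 1001/1250 = 23023.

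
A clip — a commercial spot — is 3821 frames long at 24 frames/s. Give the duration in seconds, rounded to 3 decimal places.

Running time = 3821 × 1/24 = 3821/24 s ≈ 159.208 s.

159.208 seconds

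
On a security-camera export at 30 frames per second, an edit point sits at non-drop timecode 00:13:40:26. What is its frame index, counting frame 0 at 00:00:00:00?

Total seconds to the label: (0 × 3600 + 13 × 60 + 40) = 820.
Frame index = 820 × 30 + 26 = 24626.

24626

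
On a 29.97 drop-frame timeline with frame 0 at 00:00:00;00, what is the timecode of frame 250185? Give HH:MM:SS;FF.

Each 10-minute DF block holds 10 × 60 × 30 − 9 × 2 = 17982 frames. 250185 ÷ 17982 → 13 full blocks, remainder 16419.
Within the partial block the first minute is 1800 frames and each further minute 1798, so 9 further minute boundaries passed. Total skipped labels = 18 × 13 + 2 × 9 = 252.
Non-drop label index = 250185 + 252 = 250437; at 30 labels/s that is 02:19:07:27, i.e. DF 02:19:07;27.

02:19:07;27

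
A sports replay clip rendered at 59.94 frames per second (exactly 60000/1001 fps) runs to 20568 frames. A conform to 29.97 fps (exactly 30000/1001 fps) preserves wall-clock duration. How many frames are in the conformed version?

Target frames = source frames × (target rate / source rate) = 20568 × (30000/1001)/(60000/1001) = 20568 × 1/2 = 10284.

10284 frames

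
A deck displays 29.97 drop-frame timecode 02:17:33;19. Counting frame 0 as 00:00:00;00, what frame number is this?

247361

As if non-drop at 30 labels/s: (2 × 3600 + 17 × 60 + 33) × 30 + 19 = 247609.
Minute boundaries passed: 137; those not divisible by 10: 137 − 13 = 124; dropped labels = 2 × 124 = 248.
Actual frame index = 247609 − 248 = 247361.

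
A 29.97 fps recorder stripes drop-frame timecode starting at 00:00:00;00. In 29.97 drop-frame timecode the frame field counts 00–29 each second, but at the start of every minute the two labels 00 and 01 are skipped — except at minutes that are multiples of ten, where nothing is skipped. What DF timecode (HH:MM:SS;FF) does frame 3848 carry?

00:02:08;12

Each 10-minute DF block holds 10 × 60 × 30 − 9 × 2 = 17982 frames. 3848 ÷ 17982 → 0 full blocks, remainder 3848.
Within the partial block the first minute is 1800 frames and each further minute 1798, so 2 further minute boundaries passed. Total skipped labels = 18 × 0 + 2 × 2 = 4.
Non-drop label index = 3848 + 4 = 3852; at 30 labels/s that is 00:02:08:12, i.e. DF 00:02:08;12.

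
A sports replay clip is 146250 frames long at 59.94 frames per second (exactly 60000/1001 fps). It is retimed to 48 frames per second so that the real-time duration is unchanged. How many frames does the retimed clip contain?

Target frames = source frames × (target rate / source rate) = 146250 × (48)/(60000/1001) = 146250 × 1001/1250 = 117117.

117117 frames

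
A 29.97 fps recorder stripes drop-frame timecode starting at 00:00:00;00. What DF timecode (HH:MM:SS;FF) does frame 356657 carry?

Ten DF minutes hold 17982 frames, so frame 356657 lies in block 19 (frames 341658–359639) with 14999 frames into that block.
The block's first minute is 1800 frames and the rest 1798 each; 14999 frames reaches minute 8, so 19 × 18 + 8 × 2 = 358 labels have been skipped so far.
Adding those back, label number 356657 + 358 = 357015 at 30 labels/s is 11900 s + 15 f = 3 h 18 min 20 s frame 15, i.e. 03:18:20;15.

03:18:20;15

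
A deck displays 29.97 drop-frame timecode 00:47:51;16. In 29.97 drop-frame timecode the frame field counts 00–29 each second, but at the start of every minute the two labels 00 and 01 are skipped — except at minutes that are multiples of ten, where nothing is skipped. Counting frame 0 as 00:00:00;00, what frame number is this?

Complete 10-minute blocks: 4, each 17982 frames → 71928.
Remaining 7 whole minutes in the current block: 1800 + 6 × 1798 = 12588 frames.
Within the current minute: 51 × 30 + 16 − 2 = 1544 (labels ;00/;01 skipped at this minute). Total = 71928 + 12588 + 1544 = 86060.

86060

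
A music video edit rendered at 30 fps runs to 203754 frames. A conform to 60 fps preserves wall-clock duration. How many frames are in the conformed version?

Target frames = source frames × (target rate / source rate) = 203754 × (60)/(30) = 203754 × 2 = 407508.

407508 frames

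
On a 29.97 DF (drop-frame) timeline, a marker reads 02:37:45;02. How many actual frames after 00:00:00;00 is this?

283668

Complete 10-minute blocks: 15, each 17982 frames → 269730.
Remaining 7 whole minutes in the current block: 1800 + 6 × 1798 = 12588 frames.
Within the current minute: 45 × 30 + 2 − 2 = 1350 (labels ;00/;01 skipped at this minute). Total = 269730 + 12588 + 1350 = 283668.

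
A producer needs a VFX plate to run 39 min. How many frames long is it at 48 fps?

39 min = 2340 s.
Frames = 2340 × 48 = 112320.

112320 frames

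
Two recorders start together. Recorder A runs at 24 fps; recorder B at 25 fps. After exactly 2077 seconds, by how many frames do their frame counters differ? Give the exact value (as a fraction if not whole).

2077 frames

A emits 24 × 2077 = 49848 frames; B emits 25 × 2077 = 51925.
Difference = 2077 frames; B is ahead of A.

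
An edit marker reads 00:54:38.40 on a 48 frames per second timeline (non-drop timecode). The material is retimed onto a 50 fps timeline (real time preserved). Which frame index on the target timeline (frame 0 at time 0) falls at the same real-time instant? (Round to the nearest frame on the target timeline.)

frame 163942

Source frame index: (0×3600 + 54×60 + 38) × 48 + 40 = 157384.
Real time: 157384 / (48) = 19673/6 s.
Target frame: (19673/6) × (50) = 491825/3 ≈ 163941.667 → 163942.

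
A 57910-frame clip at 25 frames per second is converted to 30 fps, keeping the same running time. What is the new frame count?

Target frames = source frames × (target rate / source rate) = 57910 × (30)/(25) = 57910 × 6/5 = 69492.

69492 frames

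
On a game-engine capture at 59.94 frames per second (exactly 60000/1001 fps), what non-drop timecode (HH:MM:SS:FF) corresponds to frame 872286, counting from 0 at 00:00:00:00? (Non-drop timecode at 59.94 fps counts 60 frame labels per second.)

04:02:18:06

872286 ÷ 60 = 14538 full seconds, remainder 6 frames.
14538 s = 4 h 2 min 18 s.
Timecode: 04:02:18:06.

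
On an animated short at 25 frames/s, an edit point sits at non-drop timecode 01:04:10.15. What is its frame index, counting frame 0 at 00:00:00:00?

frame 96265

Total seconds to the label: (1 × 3600 + 4 × 60 + 10) = 3850.
Frame index = 3850 × 25 + 15 = 96265.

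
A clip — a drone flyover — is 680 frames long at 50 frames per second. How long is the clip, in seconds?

13.6 seconds

Running time = 680 / (50) = 13.6 s.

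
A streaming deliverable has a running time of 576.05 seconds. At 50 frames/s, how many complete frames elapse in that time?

Frames = 576.05 × 50 = 57605/2 ≈ 28802.5000.
Complete frames: 28802.

28802 frames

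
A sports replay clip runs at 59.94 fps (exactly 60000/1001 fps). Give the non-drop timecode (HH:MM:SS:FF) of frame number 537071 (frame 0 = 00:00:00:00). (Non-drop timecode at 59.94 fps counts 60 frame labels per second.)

02:29:11:11

537071 ÷ 60 = 8951 full seconds, remainder 11 frames.
8951 s = 2 h 29 min 11 s.
Timecode: 02:29:11:11.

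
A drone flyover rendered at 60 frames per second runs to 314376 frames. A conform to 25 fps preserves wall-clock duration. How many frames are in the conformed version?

130990 frames

Target frames = source frames × (target rate / source rate) = 314376 × (25)/(60) = 314376 × 5/12 = 130990.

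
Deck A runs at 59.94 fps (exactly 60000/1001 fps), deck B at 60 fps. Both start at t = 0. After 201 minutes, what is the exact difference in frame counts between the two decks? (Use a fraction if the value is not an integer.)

201 min = 12060 s.
A emits 60000/1001 × 12060 = 723600000/1001 frames; B emits 60 × 12060 = 723600.
Difference = 723600/1001 frames (≈ 722.8771); B is ahead of A.

723600/1001 frames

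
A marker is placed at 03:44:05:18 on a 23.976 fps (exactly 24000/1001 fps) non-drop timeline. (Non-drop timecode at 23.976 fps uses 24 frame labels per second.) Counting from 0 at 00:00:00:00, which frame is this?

Total seconds to the label: (3 × 3600 + 44 × 60 + 5) = 13445.
Frame index = 13445 × 24 + 18 = 322698.

frame 322698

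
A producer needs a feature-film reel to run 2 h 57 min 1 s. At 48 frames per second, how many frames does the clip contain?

509808 frames

2 h 57 min 1 s = 10621 s.
Frames = 10621 × 48 = 509808.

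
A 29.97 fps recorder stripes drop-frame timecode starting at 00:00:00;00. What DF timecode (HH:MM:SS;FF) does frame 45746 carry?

Ten DF minutes hold 17982 frames, so frame 45746 lies in block 2 (frames 35964–53945) with 9782 frames into that block.
The block's first minute is 1800 frames and the rest 1798 each; 9782 frames reaches minute 5, so 2 × 18 + 5 × 2 = 46 labels have been skipped so far.
Adding those back, label number 45746 + 46 = 45792 at 30 labels/s is 1526 s + 12 f = 0 h 25 min 26 s frame 12, i.e. 00:25:26;12.

00:25:26;12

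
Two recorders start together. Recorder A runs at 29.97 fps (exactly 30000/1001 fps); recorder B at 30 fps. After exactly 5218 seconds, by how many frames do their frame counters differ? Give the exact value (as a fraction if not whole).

A emits 30000/1001 × 5218 = 156540000/1001 frames; B emits 30 × 5218 = 156540.
Difference = 156540/1001 frames (≈ 156.3836); B is ahead of A.

156540/1001 frames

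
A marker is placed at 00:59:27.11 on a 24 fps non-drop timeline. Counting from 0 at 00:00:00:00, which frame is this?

Total seconds to the label: (0 × 3600 + 59 × 60 + 27) = 3567.
Frame index = 3567 × 24 + 11 = 85619.

85619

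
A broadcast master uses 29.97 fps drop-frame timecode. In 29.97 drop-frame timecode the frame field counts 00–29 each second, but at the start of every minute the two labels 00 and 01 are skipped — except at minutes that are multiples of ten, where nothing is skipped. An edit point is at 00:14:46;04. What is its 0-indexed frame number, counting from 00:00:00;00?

As if non-drop at 30 labels/s: (0 × 3600 + 14 × 60 + 46) × 30 + 4 = 26584.
Minute boundaries passed: 14; those not divisible by 10: 14 − 1 = 13; dropped labels = 2 × 13 = 26.
Actual frame index = 26584 − 26 = 26558.

26558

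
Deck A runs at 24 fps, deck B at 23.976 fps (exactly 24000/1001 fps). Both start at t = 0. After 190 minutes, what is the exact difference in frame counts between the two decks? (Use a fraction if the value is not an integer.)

190 min = 11400 s.
A emits 24 × 11400 = 273600 frames; B emits 24000/1001 × 11400 = 273600000/1001.
Difference = 273600/1001 frames (≈ 273.3267); B is behind A.

273600/1001 frames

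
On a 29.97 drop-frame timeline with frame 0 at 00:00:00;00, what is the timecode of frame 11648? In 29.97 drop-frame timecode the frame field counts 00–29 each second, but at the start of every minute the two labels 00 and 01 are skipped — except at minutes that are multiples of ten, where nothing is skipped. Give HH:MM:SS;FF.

00:06:28;20

Ten DF minutes hold 17982 frames, so frame 11648 lies in block 0 (frames 0–17981) with 11648 frames into that block.
The block's first minute is 1800 frames and the rest 1798 each; 11648 frames reaches minute 6, so 0 × 18 + 6 × 2 = 12 labels have been skipped so far.
Adding those back, label number 11648 + 12 = 11660 at 30 labels/s is 388 s + 20 f = 0 h 6 min 28 s frame 20, i.e. 00:06:28;20.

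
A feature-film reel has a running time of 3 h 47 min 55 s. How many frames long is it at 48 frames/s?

656400 frames

3 h 47 min 55 s = 13675 s.
Frames = 13675 × 48 = 656400.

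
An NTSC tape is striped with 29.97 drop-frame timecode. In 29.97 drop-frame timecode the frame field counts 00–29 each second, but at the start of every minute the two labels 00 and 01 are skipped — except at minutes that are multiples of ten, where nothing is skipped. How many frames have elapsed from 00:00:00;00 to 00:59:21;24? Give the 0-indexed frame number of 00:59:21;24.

Complete 10-minute blocks: 5, each 17982 frames → 89910.
Remaining 9 whole minutes in the current block: 1800 + 8 × 1798 = 16184 frames.
Within the current minute: 21 × 30 + 24 − 2 = 652 (labels ;00/;01 skipped at this minute). Total = 89910 + 16184 + 652 = 106746.

106746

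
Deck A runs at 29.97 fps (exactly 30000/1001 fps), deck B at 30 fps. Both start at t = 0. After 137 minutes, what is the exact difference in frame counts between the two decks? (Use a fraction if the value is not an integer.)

137 min = 8220 s.
A emits 30000/1001 × 8220 = 246600000/1001 frames; B emits 30 × 8220 = 246600.
Difference = 246600/1001 frames (≈ 246.3536); B is ahead of A.

246600/1001 frames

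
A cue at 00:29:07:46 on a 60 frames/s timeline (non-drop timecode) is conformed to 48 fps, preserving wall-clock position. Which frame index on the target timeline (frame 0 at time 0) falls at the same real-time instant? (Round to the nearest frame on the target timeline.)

frame 83893

Source frame index: (0×3600 + 29×60 + 7) × 60 + 46 = 104866.
Real time: 104866 / (60) = 52433/30 s.
Target frame: (52433/30) × (48) = 419464/5 ≈ 83892.800 → 83893.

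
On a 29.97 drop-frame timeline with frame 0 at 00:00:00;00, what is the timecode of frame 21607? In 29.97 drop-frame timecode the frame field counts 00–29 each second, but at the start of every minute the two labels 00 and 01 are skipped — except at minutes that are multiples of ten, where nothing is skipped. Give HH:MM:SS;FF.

00:12:00;29

Ten DF minutes hold 17982 frames, so frame 21607 lies in block 1 (frames 17982–35963) with 3625 frames into that block.
The block's first minute is 1800 frames and the rest 1798 each; 3625 frames reaches minute 2, so 1 × 18 + 2 × 2 = 22 labels have been skipped so far.
Adding those back, label number 21607 + 22 = 21629 at 30 labels/s is 720 s + 29 f = 0 h 12 min 0 s frame 29, i.e. 00:12:00;29.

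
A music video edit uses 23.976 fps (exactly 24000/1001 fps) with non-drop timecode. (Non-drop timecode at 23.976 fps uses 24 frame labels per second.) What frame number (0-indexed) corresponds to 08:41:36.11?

Total seconds to the label: (8 × 3600 + 41 × 60 + 36) = 31296.
Frame index = 31296 × 24 + 11 = 751115.

frame 751115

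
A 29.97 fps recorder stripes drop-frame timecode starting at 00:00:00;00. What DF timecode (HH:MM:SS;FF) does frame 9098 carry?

Each 10-minute DF block holds 10 × 60 × 30 − 9 × 2 = 17982 frames. 9098 ÷ 17982 → 0 full blocks, remainder 9098.
Within the partial block the first minute is 1800 frames and each further minute 1798, so 5 further minute boundaries passed. Total skipped labels = 18 × 0 + 2 × 5 = 10.
Non-drop label index = 9098 + 10 = 9108; at 30 labels/s that is 00:05:03:18, i.e. DF 00:05:03;18.

00:05:03;18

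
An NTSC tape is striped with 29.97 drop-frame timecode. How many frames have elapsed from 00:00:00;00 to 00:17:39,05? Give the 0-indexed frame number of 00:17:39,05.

31743

Complete 10-minute blocks: 1, each 17982 frames → 17982.
Remaining 7 whole minutes in the current block: 1800 + 6 × 1798 = 12588 frames.
Within the current minute: 39 × 30 + 5 − 2 = 1173 (labels ;00/;01 skipped at this minute). Total = 17982 + 12588 + 1173 = 31743.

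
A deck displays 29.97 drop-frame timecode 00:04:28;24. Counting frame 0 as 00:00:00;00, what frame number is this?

8056

As if non-drop at 30 labels/s: (0 × 3600 + 4 × 60 + 28) × 30 + 24 = 8064.
Minute boundaries passed: 4; those not divisible by 10: 4 − 0 = 4; dropped labels = 2 × 4 = 8.
Actual frame index = 8064 − 8 = 8056.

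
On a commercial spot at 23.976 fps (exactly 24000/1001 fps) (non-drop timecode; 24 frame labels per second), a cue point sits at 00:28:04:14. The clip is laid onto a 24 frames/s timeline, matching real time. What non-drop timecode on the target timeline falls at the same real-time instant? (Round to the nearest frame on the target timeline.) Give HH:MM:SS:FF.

00:28:06:06

Source frame index: (0×3600 + 28×60 + 4) × 24 + 14 = 40430.
Real time: 40430 / (24000/1001) = 4047043/2400 s.
Target frame: (4047043/2400) × (24) = 4047043/100 ≈ 40470.430 → 40470.
At 24 labels/s: frame 40470 → 00:28:06:06.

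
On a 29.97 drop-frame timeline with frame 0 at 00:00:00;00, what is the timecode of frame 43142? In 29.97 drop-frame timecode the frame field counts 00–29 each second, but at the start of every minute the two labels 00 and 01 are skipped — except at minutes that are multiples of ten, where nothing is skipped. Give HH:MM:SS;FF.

00:23:59;14

Ten DF minutes hold 17982 frames, so frame 43142 lies in block 2 (frames 35964–53945) with 7178 frames into that block.
The block's first minute is 1800 frames and the rest 1798 each; 7178 frames reaches minute 3, so 2 × 18 + 3 × 2 = 42 labels have been skipped so far.
Adding those back, label number 43142 + 42 = 43184 at 30 labels/s is 1439 s + 14 f = 0 h 23 min 59 s frame 14, i.e. 00:23:59;14.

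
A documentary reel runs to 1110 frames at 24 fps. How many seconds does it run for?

Running time = 1110 / (24) = 46.25 s.

46.25 seconds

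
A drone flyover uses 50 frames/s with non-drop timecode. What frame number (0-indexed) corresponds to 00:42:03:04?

126154

Total seconds to the label: (0 × 3600 + 42 × 60 + 3) = 2523.
Frame index = 2523 × 50 + 4 = 126154.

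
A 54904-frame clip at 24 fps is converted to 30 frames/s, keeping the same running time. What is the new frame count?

Target frames = source frames × (target rate / source rate) = 54904 × (30)/(24) = 54904 × 5/4 = 68630.

68630 frames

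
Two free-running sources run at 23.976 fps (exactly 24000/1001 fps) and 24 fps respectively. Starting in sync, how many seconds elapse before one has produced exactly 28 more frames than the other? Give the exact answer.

The gap grows by |24 − 24000/1001| = 24/1001 frames per second.
Time for a 28-frame gap: 28 ÷ (24/1001) = 7007/6 s.

7007/6 seconds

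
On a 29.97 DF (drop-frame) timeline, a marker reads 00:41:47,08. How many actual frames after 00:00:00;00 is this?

75144

Complete 10-minute blocks: 4, each 17982 frames → 71928.
Remaining 1 whole minute in the current block: 1800 + 0 × 1798 = 1800 frames.
Within the current minute: 47 × 30 + 8 − 2 = 1416 (labels ;00/;01 skipped at this minute). Total = 71928 + 1800 + 1416 = 75144.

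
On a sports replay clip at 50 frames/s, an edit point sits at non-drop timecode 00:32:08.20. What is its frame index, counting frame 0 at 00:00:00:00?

Total seconds to the label: (0 × 3600 + 32 × 60 + 8) = 1928.
Frame index = 1928 × 50 + 20 = 96420.

frame 96420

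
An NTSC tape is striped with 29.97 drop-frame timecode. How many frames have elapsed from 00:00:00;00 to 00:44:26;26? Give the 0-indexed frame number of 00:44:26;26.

79926

As if non-drop at 30 labels/s: (0 × 3600 + 44 × 60 + 26) × 30 + 26 = 80006.
Minute boundaries passed: 44; those not divisible by 10: 44 − 4 = 40; dropped labels = 2 × 40 = 80.
Actual frame index = 80006 − 80 = 79926.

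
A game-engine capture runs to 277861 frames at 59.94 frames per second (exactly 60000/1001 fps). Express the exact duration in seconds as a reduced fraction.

Running time = 277861 ÷ (60000/1001) = 277861 × 1001/60000 = 278138861/60000 s.

278138861/60000 seconds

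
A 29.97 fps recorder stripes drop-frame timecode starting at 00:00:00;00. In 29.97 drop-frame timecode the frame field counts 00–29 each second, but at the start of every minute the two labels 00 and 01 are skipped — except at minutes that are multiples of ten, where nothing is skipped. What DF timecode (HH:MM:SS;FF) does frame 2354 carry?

00:01:18;16

Ten DF minutes hold 17982 frames, so frame 2354 lies in block 0 (frames 0–17981) with 2354 frames into that block.
The block's first minute is 1800 frames and the rest 1798 each; 2354 frames reaches minute 1, so 0 × 18 + 1 × 2 = 2 labels have been skipped so far.
Adding those back, label number 2354 + 2 = 2356 at 30 labels/s is 78 s + 16 f = 0 h 1 min 18 s frame 16, i.e. 00:01:18;16.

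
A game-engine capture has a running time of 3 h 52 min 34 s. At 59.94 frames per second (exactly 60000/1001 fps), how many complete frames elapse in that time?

3 h 52 min 34 s = 13954 s.
Frames = 13954 × 60000/1001 = 837240000/1001 ≈ 836403.5964.
Complete frames: 836403.

836403 frames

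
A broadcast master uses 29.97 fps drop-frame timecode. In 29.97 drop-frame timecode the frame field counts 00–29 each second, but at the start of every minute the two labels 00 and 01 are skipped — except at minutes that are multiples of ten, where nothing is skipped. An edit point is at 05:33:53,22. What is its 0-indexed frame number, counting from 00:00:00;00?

600412

Complete 10-minute blocks: 33, each 17982 frames → 593406.
Remaining 3 whole minutes in the current block: 1800 + 2 × 1798 = 5396 frames.
Within the current minute: 53 × 30 + 22 − 2 = 1610 (labels ;00/;01 skipped at this minute). Total = 593406 + 5396 + 1610 = 600412.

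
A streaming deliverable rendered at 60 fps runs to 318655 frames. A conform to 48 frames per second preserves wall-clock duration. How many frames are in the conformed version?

Target frames = source frames × (target rate / source rate) = 318655 × (48)/(60) = 318655 × 4/5 = 254924.

254924 frames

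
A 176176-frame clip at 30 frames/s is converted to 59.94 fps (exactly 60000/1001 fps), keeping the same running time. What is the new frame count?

352000 frames

Target frames = source frames × (target rate / source rate) = 176176 × (60000/1001)/(30) = 176176 × 2000/1001 = 352000.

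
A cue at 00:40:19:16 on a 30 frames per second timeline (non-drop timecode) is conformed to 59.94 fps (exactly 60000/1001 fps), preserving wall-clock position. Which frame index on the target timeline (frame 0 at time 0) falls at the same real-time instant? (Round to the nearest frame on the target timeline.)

Source frame index: (0×3600 + 40×60 + 19) × 30 + 16 = 72586.
Real time: 72586 / (30) = 36293/15 s.
Target frame: (36293/15) × (60000/1001) = 145172000/1001 ≈ 145026.973 → 145027.

frame 145027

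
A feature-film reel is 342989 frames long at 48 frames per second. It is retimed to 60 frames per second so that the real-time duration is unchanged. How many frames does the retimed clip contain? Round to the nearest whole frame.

Frames at target rate = 342989 × (60) / (48) = 1714945/4 ≈ 428736.250.
Nearest whole frame: 428736.

428736 frames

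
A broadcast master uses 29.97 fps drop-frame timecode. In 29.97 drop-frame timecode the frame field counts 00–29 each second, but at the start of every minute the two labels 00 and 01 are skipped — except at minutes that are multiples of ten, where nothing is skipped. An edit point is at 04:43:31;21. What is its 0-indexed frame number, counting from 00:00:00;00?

Complete 10-minute blocks: 28, each 17982 frames → 503496.
Remaining 3 whole minutes in the current block: 1800 + 2 × 1798 = 5396 frames.
Within the current minute: 31 × 30 + 21 − 2 = 949 (labels ;00/;01 skipped at this minute). Total = 503496 + 5396 + 949 = 509841.

509841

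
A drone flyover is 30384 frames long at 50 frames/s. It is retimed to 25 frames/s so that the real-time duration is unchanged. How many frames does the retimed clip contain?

15192 frames

Target frames = source frames × (target rate / source rate) = 30384 × (25)/(50) = 30384 × 1/2 = 15192.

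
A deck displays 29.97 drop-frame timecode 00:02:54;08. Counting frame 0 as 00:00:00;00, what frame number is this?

Complete 10-minute blocks: 0, each 17982 frames → 0.
Remaining 2 whole minutes in the current block: 1800 + 1 × 1798 = 3598 frames.
Within the current minute: 54 × 30 + 8 − 2 = 1626 (labels ;00/;01 skipped at this minute). Total = 0 + 3598 + 1626 = 5224.

5224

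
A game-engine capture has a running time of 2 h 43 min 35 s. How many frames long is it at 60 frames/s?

588900 frames

2 h 43 min 35 s = 9815 s.
Frames = 9815 × 60 = 588900.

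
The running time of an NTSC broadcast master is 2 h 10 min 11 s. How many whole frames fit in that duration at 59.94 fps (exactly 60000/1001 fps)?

2 h 10 min 11 s = 7811 s.
Frames = 7811 × 60000/1001 = 468660000/1001 ≈ 468191.8082.
Complete frames: 468191.

468191 frames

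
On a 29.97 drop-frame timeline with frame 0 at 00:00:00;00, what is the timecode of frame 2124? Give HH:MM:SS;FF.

Ten DF minutes hold 17982 frames, so frame 2124 lies in block 0 (frames 0–17981) with 2124 frames into that block.
The block's first minute is 1800 frames and the rest 1798 each; 2124 frames reaches minute 1, so 0 × 18 + 1 × 2 = 2 labels have been skipped so far.
Adding those back, label number 2124 + 2 = 2126 at 30 labels/s is 70 s + 26 f = 0 h 1 min 10 s frame 26, i.e. 00:01:10;26.

00:01:10;26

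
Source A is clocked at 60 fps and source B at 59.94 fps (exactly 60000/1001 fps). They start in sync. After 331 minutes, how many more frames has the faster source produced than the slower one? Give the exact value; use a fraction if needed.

1191600/1001 frames

331 min = 19860 s.
A emits 60 × 19860 = 1191600 frames; B emits 60000/1001 × 19860 = 1191600000/1001.
Difference = 1191600/1001 frames (≈ 1190.4096); B is behind A.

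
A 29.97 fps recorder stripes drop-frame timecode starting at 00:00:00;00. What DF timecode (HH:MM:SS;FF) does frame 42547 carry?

00:23:39;19

Ten DF minutes hold 17982 frames, so frame 42547 lies in block 2 (frames 35964–53945) with 6583 frames into that block.
The block's first minute is 1800 frames and the rest 1798 each; 6583 frames reaches minute 3, so 2 × 18 + 3 × 2 = 42 labels have been skipped so far.
Adding those back, label number 42547 + 42 = 42589 at 30 labels/s is 1419 s + 19 f = 0 h 23 min 39 s frame 19, i.e. 00:23:39;19.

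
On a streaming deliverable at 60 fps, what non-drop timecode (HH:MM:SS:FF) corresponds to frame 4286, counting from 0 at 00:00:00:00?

00:01:11:26

4286 ÷ 60 = 71 full seconds, remainder 26 frames.
71 s = 0 h 1 min 11 s.
Timecode: 00:01:11:26.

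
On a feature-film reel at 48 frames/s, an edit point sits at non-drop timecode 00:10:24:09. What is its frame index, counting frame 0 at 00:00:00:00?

Total seconds to the label: (0 × 3600 + 10 × 60 + 24) = 624.
Frame index = 624 × 48 + 9 = 29961.

29961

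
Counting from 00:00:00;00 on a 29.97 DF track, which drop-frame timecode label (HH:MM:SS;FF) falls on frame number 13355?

Each 10-minute DF block holds 10 × 60 × 30 − 9 × 2 = 17982 frames. 13355 ÷ 17982 → 0 full blocks, remainder 13355.
Within the partial block the first minute is 1800 frames and each further minute 1798, so 7 further minute boundaries passed. Total skipped labels = 18 × 0 + 2 × 7 = 14.
Non-drop label index = 13355 + 14 = 13369; at 30 labels/s that is 00:07:25:19, i.e. DF 00:07:25;19.

00:07:25;19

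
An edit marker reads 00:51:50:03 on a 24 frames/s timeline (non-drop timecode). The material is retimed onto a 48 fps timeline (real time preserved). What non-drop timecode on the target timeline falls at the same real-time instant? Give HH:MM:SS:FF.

00:51:50:06

Source frame index: (0×3600 + 51×60 + 50) × 24 + 3 = 74643.
Real time: 74643 / (24) = 24881/8 s.
Target frame: (24881/8) × (48) = 149286.
At 48 labels/s: frame 149286 → 00:51:50:06.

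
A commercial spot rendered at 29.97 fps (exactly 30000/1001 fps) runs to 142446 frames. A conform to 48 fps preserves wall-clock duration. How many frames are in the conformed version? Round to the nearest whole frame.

Frames at target rate = 142446 × (48) / (30000/1001) = 142588446/625 ≈ 228141.514.
Nearest whole frame: 228142.

228142 frames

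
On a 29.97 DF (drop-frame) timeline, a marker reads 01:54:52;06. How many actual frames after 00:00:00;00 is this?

Complete 10-minute blocks: 11, each 17982 frames → 197802.
Remaining 4 whole minutes in the current block: 1800 + 3 × 1798 = 7194 frames.
Within the current minute: 52 × 30 + 6 − 2 = 1564 (labels ;00/;01 skipped at this minute). Total = 197802 + 7194 + 1564 = 206560.

206560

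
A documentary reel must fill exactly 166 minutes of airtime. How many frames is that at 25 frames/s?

166 min = 9960 s.
Frames = 9960 × 25 = 249000.

249000 frames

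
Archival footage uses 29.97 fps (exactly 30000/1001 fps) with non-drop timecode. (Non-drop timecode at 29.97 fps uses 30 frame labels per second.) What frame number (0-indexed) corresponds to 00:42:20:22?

frame 76222

Total seconds to the label: (0 × 3600 + 42 × 60 + 20) = 2540.
Frame index = 2540 × 30 + 22 = 76222.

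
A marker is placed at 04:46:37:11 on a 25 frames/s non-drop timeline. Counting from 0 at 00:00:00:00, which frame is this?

frame 429936

Total seconds to the label: (4 × 3600 + 46 × 60 + 37) = 17197.
Frame index = 17197 × 25 + 11 = 429936.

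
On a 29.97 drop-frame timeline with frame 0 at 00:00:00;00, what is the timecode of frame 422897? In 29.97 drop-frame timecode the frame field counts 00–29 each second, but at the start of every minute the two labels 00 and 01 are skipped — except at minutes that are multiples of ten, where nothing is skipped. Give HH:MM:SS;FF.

03:55:10;21

Ten DF minutes hold 17982 frames, so frame 422897 lies in block 23 (frames 413586–431567) with 9311 frames into that block.
The block's first minute is 1800 frames and the rest 1798 each; 9311 frames reaches minute 5, so 23 × 18 + 5 × 2 = 424 labels have been skipped so far.
Adding those back, label number 422897 + 424 = 423321 at 30 labels/s is 14110 s + 21 f = 3 h 55 min 10 s frame 21, i.e. 03:55:10;21.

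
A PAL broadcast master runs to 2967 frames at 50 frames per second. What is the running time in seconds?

Running time = 2967 / (50) = 59.34 s.

59.34 seconds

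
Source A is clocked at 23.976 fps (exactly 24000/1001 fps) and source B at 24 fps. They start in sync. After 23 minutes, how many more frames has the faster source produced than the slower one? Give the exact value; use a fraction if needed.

33120/1001 frames

23 min = 1380 s.
A emits 24000/1001 × 1380 = 33120000/1001 frames; B emits 24 × 1380 = 33120.
Difference = 33120/1001 frames (≈ 33.0869); B is ahead of A.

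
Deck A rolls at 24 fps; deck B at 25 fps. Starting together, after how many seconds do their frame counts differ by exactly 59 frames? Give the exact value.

59 seconds

The gap grows by |25 − 24| = 1 frame per second.
Time for a 59-frame gap: 59 ÷ (1) = 59 s.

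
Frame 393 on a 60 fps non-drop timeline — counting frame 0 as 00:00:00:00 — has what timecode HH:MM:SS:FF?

393 ÷ 60 = 6 full seconds, remainder 33 frames.
6 s = 0 h 0 min 6 s.
Timecode: 00:00:06:33.

00:00:06:33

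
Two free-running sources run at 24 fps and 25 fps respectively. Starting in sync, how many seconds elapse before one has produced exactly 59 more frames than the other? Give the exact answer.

59 seconds

The gap grows by |25 − 24| = 1 frame per second.
Time for a 59-frame gap: 59 ÷ (1) = 59 s.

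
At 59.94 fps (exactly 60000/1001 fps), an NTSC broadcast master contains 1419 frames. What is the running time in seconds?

23.67365 seconds

Running time = 1419 / (60000/1001) = 23.67365 s.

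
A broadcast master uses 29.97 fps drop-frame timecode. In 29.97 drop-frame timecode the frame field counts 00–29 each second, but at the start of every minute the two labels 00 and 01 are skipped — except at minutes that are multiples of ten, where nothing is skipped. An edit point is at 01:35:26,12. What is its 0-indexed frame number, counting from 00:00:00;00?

Complete 10-minute blocks: 9, each 17982 frames → 161838.
Remaining 5 whole minutes in the current block: 1800 + 4 × 1798 = 8992 frames.
Within the current minute: 26 × 30 + 12 − 2 = 790 (labels ;00/;01 skipped at this minute). Total = 161838 + 8992 + 790 = 171620.

171620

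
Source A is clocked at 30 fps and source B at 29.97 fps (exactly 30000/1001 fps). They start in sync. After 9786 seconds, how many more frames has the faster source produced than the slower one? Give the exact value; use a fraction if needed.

A emits 30 × 9786 = 293580 frames; B emits 30000/1001 × 9786 = 41940000/143.
Difference = 41940/143 frames (≈ 293.2867); B is behind A.

41940/143 frames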